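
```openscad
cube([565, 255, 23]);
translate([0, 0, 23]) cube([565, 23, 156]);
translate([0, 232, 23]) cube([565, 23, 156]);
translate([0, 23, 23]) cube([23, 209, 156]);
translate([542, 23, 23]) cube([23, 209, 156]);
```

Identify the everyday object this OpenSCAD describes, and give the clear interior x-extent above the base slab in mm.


An open box. The internal width is 519 mm.

A 565×255 base slab with four walls standing on it — an open box. The base is 565 mm wide and the walls are 23 mm thick, so the internal width is 565 − 2 × 23 = 519 mm.


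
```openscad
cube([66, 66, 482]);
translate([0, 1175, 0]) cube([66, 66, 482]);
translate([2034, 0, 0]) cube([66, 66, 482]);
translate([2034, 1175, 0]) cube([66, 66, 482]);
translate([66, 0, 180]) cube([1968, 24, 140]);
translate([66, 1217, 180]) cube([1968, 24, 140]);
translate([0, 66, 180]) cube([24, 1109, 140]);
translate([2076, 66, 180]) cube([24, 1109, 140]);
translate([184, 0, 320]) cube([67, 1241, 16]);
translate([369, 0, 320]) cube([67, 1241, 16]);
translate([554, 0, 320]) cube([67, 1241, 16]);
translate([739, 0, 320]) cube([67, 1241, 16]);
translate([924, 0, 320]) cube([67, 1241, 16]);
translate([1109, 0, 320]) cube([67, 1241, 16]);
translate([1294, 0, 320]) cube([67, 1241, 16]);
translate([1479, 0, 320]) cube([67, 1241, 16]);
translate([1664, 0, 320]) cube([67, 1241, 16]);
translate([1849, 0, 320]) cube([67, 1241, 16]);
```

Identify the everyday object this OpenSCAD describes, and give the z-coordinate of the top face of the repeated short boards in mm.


A bed frame. The slat-top height is 336 mm.

Four posts, four rails, and a row of slats — a bed frame. Slats sit on the rails at z = 180 + 140 = 320; with slat thickness 16, the top is 336 mm.


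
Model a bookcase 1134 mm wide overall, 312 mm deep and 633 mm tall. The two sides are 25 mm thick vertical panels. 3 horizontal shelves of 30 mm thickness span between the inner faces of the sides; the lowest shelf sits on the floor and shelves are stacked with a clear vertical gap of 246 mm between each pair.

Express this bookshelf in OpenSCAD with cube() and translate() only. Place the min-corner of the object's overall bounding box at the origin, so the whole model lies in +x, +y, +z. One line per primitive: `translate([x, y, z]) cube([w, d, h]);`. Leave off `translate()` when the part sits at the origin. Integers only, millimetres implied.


cube([25, 312, 633]);
translate([1109, 0, 0]) cube([25, 312, 633]);
translate([25, 0, 0]) cube([1084, 312, 30]);
translate([25, 0, 276]) cube([1084, 312, 30]);
translate([25, 0, 552]) cube([1084, 312, 30]);


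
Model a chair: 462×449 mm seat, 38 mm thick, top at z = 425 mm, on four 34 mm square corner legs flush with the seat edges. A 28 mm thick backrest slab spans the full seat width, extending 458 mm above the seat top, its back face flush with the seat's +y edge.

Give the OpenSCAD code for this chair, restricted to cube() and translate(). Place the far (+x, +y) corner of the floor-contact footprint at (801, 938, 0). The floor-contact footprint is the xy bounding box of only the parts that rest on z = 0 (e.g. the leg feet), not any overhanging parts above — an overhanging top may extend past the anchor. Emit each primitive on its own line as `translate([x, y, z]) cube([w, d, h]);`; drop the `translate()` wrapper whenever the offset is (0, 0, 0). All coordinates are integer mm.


translate([339, 489, 387]) cube([462, 449, 38]);
translate([339, 489, 0]) cube([34, 34, 387]);
translate([767, 489, 0]) cube([34, 34, 387]);
translate([339, 904, 0]) cube([34, 34, 387]);
translate([767, 904, 0]) cube([34, 34, 387]);
translate([339, 910, 425]) cube([462, 28, 458]);


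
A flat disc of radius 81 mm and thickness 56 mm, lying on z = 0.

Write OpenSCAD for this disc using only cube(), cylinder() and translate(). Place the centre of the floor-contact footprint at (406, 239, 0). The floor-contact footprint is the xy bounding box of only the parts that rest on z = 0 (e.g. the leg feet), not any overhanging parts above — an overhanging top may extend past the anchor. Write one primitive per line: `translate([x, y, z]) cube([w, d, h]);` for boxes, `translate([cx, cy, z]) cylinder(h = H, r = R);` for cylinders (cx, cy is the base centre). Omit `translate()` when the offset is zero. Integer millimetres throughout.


translate([406, 239, 0]) cylinder(h = 56, r = 81);


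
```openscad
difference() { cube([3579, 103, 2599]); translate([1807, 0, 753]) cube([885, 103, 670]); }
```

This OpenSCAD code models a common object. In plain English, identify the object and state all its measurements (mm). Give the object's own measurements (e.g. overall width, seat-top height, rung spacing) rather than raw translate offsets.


A wall 3579 mm long (x), 103 mm thick (y), 2599 mm tall, with a rectangular window opening cut through it. The opening is 885 mm wide and 670 mm tall; its sill is at z = 753 mm and its near (−x) edge is 1807 mm from the wall's −x end. The opening passes through the full wall thickness.


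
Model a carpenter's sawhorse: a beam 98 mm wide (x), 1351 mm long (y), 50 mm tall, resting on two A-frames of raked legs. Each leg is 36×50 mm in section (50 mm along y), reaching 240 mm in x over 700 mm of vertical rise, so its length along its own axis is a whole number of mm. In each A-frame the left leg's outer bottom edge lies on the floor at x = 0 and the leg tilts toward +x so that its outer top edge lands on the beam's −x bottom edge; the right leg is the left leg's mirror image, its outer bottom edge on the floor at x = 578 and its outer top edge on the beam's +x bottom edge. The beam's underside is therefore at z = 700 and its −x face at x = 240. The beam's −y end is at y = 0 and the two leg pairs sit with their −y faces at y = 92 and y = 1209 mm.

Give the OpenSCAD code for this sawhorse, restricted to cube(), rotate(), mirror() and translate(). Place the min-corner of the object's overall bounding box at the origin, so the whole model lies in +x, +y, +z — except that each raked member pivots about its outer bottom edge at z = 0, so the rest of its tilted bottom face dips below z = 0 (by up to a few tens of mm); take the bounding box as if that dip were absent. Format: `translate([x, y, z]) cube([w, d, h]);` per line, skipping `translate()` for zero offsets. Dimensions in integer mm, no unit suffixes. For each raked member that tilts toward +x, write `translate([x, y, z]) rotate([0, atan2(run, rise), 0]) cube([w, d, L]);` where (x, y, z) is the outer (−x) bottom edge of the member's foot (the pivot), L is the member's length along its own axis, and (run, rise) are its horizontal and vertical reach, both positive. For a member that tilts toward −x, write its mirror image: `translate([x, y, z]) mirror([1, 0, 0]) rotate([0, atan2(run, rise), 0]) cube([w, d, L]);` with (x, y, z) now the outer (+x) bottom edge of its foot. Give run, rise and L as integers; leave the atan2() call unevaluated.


translate([240, 0, 700]) cube([98, 1351, 50]);
translate([0, 92, 0]) rotate([0, atan2(240, 700), 0]) cube([36, 50, 740]);
translate([578, 92, 0]) mirror([1, 0, 0]) rotate([0, atan2(240, 700), 0]) cube([36, 50, 740]);
translate([0, 1209, 0]) rotate([0, atan2(240, 700), 0]) cube([36, 50, 740]);
translate([578, 1209, 0]) mirror([1, 0, 0]) rotate([0, atan2(240, 700), 0]) cube([36, 50, 740]);


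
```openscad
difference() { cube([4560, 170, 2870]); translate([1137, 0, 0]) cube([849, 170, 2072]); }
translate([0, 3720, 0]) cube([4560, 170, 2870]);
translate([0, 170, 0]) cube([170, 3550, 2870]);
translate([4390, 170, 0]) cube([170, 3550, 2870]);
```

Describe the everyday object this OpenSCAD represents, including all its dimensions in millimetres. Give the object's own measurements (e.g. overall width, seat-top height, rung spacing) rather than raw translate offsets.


A single room: four walls, each 2870 mm tall and 170 mm thick, enclosing an outside footprint 4560×3890 mm (x × y), no floor or roof. The front and back walls (−y and +y sides) run the full x-width; the side walls fit between their inner faces. A door opening 849 mm wide and 2072 mm tall is cut through the front wall from the floor up, its −x edge 1137 mm from the wall's −x end.


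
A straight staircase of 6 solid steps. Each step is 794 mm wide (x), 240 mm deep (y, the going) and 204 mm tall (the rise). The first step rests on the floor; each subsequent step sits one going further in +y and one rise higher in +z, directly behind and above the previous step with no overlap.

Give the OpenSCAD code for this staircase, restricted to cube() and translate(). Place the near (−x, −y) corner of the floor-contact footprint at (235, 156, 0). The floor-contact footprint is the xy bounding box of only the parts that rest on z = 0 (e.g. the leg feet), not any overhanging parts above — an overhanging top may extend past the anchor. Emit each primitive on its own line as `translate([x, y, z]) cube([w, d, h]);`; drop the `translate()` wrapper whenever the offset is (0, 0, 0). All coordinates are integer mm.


translate([235, 156, 0]) cube([794, 240, 204]);
translate([235, 396, 204]) cube([794, 240, 204]);
translate([235, 636, 408]) cube([794, 240, 204]);
translate([235, 876, 612]) cube([794, 240, 204]);
translate([235, 1116, 816]) cube([794, 240, 204]);
translate([235, 1356, 1020]) cube([794, 240, 204]);


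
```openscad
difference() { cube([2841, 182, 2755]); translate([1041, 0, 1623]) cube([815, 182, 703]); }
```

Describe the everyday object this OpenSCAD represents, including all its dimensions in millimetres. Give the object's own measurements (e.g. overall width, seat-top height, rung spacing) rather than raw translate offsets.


A wall 2841 mm long (x), 182 mm thick (y), 2755 mm tall, with a rectangular window opening cut through it. The opening is 815 mm wide and 703 mm tall; its sill is at z = 1623 mm and its near (−x) edge is 1041 mm from the wall's −x end. The opening passes through the full wall thickness.


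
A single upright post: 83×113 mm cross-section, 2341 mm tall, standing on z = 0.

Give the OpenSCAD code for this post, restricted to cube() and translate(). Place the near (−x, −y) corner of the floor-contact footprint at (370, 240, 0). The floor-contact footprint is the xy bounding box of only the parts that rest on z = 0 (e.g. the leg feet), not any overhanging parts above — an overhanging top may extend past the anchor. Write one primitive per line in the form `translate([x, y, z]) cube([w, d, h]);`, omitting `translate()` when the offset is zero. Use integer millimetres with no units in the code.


translate([370, 240, 0]) cube([83, 113, 2341]);


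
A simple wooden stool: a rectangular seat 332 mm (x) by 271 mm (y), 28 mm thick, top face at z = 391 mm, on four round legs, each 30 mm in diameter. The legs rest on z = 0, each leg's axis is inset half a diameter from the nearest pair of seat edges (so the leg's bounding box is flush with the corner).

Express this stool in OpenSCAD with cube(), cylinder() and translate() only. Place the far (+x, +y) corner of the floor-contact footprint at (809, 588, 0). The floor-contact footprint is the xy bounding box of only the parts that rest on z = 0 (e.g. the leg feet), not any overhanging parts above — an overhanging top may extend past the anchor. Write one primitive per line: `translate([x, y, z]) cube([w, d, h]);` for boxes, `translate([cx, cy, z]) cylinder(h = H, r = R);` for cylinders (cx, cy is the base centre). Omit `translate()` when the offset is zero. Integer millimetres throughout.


translate([477, 317, 363]) cube([332, 271, 28]);
translate([492, 332, 0]) cylinder(h = 363, r = 15);
translate([794, 332, 0]) cylinder(h = 363, r = 15);
translate([492, 573, 0]) cylinder(h = 363, r = 15);
translate([794, 573, 0]) cylinder(h = 363, r = 15);


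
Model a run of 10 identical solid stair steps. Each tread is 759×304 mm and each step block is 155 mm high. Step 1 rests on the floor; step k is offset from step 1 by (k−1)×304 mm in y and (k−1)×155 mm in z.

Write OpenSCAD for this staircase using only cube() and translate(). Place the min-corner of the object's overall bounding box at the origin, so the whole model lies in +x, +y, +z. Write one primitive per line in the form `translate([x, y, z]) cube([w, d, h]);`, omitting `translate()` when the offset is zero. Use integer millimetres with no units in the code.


cube([759, 304, 155]);
translate([0, 304, 155]) cube([759, 304, 155]);
translate([0, 608, 310]) cube([759, 304, 155]);
translate([0, 912, 465]) cube([759, 304, 155]);
translate([0, 1216, 620]) cube([759, 304, 155]);
translate([0, 1520, 775]) cube([759, 304, 155]);
translate([0, 1824, 930]) cube([759, 304, 155]);
translate([0, 2128, 1085]) cube([759, 304, 155]);
translate([0, 2432, 1240]) cube([759, 304, 155]);
translate([0, 2736, 1395]) cube([759, 304, 155]);


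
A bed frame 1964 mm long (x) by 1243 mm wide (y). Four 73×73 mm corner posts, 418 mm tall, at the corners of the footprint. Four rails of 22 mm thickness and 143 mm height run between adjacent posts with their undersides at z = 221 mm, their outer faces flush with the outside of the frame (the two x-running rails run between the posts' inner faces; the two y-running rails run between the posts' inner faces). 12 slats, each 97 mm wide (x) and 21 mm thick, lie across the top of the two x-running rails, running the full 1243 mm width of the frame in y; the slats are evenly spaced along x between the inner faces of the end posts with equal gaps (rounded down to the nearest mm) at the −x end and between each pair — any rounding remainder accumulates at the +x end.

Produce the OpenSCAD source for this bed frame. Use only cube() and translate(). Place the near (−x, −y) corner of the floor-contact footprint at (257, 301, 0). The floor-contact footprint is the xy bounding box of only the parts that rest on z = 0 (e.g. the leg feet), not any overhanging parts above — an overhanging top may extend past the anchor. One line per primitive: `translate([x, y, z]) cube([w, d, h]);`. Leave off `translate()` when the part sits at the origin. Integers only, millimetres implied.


translate([257, 301, 0]) cube([73, 73, 418]);
translate([257, 1471, 0]) cube([73, 73, 418]);
translate([2148, 301, 0]) cube([73, 73, 418]);
translate([2148, 1471, 0]) cube([73, 73, 418]);
translate([330, 301, 221]) cube([1818, 22, 143]);
translate([330, 1522, 221]) cube([1818, 22, 143]);
translate([257, 374, 221]) cube([22, 1097, 143]);
translate([2199, 374, 221]) cube([22, 1097, 143]);
translate([380, 301, 364]) cube([97, 1243, 21]);
translate([527, 301, 364]) cube([97, 1243, 21]);
translate([674, 301, 364]) cube([97, 1243, 21]);
translate([821, 301, 364]) cube([97, 1243, 21]);
translate([968, 301, 364]) cube([97, 1243, 21]);
translate([1115, 301, 364]) cube([97, 1243, 21]);
translate([1262, 301, 364]) cube([97, 1243, 21]);
translate([1409, 301, 364]) cube([97, 1243, 21]);
translate([1556, 301, 364]) cube([97, 1243, 21]);
translate([1703, 301, 364]) cube([97, 1243, 21]);
translate([1850, 301, 364]) cube([97, 1243, 21]);
translate([1997, 301, 364]) cube([97, 1243, 21]);


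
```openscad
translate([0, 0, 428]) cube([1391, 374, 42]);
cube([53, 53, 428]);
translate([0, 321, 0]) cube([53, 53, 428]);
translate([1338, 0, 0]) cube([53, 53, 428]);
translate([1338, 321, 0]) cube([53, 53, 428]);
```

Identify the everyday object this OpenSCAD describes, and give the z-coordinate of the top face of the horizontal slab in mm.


A bench. The seat-top height is 470 mm.

A long slab on four corner posts — a bench. The slab sits at z = 428 with thickness 42, so the top is 428 + 42 = 470 mm.


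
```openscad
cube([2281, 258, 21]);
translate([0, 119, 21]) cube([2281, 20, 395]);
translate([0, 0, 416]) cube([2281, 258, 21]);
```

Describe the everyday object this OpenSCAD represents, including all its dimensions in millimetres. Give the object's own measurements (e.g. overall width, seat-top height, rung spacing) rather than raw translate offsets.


An I-beam lying along x, 2281 mm long. Overall section height 437 mm. Two flanges 258 mm wide (y) and 21 mm thick, one on the floor and one at the top; a web 20 mm thick runs between them, centred on the flange width.


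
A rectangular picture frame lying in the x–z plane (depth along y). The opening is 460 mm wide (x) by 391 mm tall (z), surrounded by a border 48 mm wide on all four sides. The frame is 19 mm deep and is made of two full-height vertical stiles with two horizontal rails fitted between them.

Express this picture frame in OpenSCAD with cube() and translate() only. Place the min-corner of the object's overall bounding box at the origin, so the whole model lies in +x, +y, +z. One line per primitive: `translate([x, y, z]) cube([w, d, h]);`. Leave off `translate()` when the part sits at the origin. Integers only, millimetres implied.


cube([48, 19, 487]);
translate([508, 0, 0]) cube([48, 19, 487]);
translate([48, 0, 0]) cube([460, 19, 48]);
translate([48, 0, 439]) cube([460, 19, 48]);


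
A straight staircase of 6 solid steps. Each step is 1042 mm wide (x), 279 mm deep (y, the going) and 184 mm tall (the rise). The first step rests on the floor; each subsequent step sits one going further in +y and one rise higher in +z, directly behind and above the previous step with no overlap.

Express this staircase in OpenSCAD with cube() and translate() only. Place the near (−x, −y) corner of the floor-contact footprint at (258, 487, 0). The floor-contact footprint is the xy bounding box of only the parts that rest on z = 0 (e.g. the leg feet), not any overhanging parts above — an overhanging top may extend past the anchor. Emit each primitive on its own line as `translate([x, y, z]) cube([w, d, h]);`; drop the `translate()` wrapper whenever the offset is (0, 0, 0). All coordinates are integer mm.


translate([258, 487, 0]) cube([1042, 279, 184]);
translate([258, 766, 184]) cube([1042, 279, 184]);
translate([258, 1045, 368]) cube([1042, 279, 184]);
translate([258, 1324, 552]) cube([1042, 279, 184]);
translate([258, 1603, 736]) cube([1042, 279, 184]);
translate([258, 1882, 920]) cube([1042, 279, 184]);


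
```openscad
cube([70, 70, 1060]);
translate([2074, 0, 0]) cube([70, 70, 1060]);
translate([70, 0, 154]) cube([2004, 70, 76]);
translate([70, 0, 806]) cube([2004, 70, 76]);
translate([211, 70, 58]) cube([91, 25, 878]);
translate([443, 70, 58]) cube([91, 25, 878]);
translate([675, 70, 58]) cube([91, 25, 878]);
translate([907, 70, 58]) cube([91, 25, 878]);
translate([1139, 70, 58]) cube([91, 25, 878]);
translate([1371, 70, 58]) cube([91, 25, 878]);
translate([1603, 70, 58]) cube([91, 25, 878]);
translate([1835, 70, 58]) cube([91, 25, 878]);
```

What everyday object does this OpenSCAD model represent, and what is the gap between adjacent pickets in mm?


A fence section. The picket gap is 141 mm.

Two posts, two rails, 8 pickets — a fence section. Span 2004 mm holds 8 pickets of 91 mm with 9 equal gaps: ⌊(2004 − 8·91) / 9⌋ = 141 mm.


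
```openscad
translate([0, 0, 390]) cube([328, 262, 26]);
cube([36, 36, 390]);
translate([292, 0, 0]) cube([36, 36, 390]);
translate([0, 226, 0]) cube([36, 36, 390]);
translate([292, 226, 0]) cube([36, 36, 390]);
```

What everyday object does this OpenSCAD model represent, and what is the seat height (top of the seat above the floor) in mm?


A stool. The seat height is 416 mm.

A 328×262×26 slab at z = 390 on four corner posts — a stool. The seat top is 390 + 26 = 416 mm.


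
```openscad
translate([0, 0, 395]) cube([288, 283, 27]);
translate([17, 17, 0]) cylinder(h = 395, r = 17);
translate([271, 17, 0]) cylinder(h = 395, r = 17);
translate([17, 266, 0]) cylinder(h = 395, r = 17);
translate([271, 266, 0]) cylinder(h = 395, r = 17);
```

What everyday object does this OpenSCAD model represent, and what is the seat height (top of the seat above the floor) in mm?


A stool. The seat height is 422 mm.

A 288×283×27 slab at z = 395 on four corner cylinders — a stool. The seat top is 395 + 27 = 422 mm.


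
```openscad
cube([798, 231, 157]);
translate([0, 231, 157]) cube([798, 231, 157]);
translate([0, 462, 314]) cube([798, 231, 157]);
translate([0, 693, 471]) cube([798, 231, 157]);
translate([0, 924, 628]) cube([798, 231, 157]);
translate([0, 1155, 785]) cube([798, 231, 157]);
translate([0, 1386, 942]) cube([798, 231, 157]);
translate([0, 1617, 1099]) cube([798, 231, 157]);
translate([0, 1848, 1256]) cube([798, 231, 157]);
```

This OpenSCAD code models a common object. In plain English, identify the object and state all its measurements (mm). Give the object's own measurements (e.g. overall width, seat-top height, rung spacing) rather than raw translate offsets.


A straight staircase of 9 solid steps. Each step is 798 mm wide (x), 231 mm deep (y, the going) and 157 mm tall (the rise). The first step rests on the floor; each subsequent step sits one going further in +y and one rise higher in +z, directly behind and above the previous step with no overlap.


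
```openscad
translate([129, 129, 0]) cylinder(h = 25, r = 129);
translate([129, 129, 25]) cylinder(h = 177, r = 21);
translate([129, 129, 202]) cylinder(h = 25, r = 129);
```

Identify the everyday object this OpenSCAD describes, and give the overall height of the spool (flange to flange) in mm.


A spool. The overall height is 227 mm.

Three coaxial cylinders, large–small–large — a spool. Two 25 mm flanges and a 177 mm core give 25 + 177 + 25 = 227 mm.


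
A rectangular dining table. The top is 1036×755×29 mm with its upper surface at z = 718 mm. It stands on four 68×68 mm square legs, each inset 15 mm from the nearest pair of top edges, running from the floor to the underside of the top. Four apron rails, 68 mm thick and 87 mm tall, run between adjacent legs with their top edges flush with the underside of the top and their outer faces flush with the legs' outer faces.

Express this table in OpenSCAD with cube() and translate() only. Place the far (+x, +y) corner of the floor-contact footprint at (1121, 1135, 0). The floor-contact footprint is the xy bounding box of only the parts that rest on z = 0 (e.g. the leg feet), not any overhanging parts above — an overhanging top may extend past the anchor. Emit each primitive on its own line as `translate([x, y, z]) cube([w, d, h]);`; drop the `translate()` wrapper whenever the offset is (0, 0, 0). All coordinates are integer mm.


translate([100, 395, 689]) cube([1036, 755, 29]);
translate([115, 410, 0]) cube([68, 68, 689]);
translate([1053, 410, 0]) cube([68, 68, 689]);
translate([115, 1067, 0]) cube([68, 68, 689]);
translate([1053, 1067, 0]) cube([68, 68, 689]);
translate([183, 410, 602]) cube([870, 68, 87]);
translate([183, 1067, 602]) cube([870, 68, 87]);
translate([115, 478, 602]) cube([68, 589, 87]);
translate([1053, 478, 602]) cube([68, 589, 87]);


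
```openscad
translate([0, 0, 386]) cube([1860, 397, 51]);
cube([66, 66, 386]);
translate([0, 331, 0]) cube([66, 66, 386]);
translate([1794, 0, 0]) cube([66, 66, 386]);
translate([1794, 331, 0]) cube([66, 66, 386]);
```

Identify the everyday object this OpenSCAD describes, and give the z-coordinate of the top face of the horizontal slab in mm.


A bench. The seat-top height is 437 mm.

A long slab on four corner posts — a bench. The slab sits at z = 386 with thickness 51, so the top is 386 + 51 = 437 mm.


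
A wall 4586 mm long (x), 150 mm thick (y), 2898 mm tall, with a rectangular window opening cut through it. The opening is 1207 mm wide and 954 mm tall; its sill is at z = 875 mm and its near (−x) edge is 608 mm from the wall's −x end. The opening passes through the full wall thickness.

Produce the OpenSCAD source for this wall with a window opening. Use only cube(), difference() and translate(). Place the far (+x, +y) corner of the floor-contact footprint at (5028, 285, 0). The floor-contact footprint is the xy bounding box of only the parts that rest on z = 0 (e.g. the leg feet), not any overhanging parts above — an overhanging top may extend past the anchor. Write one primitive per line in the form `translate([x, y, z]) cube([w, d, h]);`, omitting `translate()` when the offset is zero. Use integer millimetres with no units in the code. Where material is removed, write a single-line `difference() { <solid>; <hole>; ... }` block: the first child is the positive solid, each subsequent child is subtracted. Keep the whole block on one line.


difference() { translate([442, 135, 0]) cube([4586, 150, 2898]); translate([1050, 135, 875]) cube([1207, 150, 954]); }


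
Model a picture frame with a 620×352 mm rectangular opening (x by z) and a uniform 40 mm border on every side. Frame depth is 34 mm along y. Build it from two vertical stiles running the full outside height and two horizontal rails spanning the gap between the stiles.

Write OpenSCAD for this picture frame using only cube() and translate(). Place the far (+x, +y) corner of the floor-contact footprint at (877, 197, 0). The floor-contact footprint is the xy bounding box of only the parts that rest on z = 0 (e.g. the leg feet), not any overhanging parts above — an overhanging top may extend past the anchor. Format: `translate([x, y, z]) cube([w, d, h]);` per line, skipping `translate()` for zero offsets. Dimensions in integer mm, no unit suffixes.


translate([177, 163, 0]) cube([40, 34, 432]);
translate([837, 163, 0]) cube([40, 34, 432]);
translate([217, 163, 0]) cube([620, 34, 40]);
translate([217, 163, 392]) cube([620, 34, 40]);


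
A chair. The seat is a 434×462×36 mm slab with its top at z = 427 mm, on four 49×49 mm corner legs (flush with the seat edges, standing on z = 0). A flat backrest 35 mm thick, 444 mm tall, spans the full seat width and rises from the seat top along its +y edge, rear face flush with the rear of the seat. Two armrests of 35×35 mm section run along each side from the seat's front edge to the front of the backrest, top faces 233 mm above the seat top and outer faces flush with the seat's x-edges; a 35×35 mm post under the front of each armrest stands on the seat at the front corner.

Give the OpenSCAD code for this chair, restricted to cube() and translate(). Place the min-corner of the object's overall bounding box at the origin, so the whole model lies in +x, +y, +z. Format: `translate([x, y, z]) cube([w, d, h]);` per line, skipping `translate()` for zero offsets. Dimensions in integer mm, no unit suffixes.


translate([0, 0, 391]) cube([434, 462, 36]);
cube([49, 49, 391]);
translate([385, 0, 0]) cube([49, 49, 391]);
translate([0, 413, 0]) cube([49, 49, 391]);
translate([385, 413, 0]) cube([49, 49, 391]);
translate([0, 427, 427]) cube([434, 35, 444]);
translate([0, 0, 625]) cube([35, 427, 35]);
translate([399, 0, 625]) cube([35, 427, 35]);
translate([0, 0, 427]) cube([35, 35, 198]);
translate([399, 0, 427]) cube([35, 35, 198]);


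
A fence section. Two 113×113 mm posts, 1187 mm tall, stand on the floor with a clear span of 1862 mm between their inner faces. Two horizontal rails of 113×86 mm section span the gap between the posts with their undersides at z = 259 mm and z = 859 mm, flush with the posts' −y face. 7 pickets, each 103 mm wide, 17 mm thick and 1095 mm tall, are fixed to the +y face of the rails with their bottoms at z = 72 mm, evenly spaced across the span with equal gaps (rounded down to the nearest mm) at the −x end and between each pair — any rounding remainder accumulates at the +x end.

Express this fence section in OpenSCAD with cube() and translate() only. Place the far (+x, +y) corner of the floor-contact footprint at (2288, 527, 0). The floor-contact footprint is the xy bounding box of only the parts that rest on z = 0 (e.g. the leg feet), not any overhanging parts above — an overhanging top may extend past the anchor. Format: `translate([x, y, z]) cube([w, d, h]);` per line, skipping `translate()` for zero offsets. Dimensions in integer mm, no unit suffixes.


translate([200, 414, 0]) cube([113, 113, 1187]);
translate([2175, 414, 0]) cube([113, 113, 1187]);
translate([313, 414, 259]) cube([1862, 113, 86]);
translate([313, 414, 859]) cube([1862, 113, 86]);
translate([455, 527, 72]) cube([103, 17, 1095]);
translate([700, 527, 72]) cube([103, 17, 1095]);
translate([945, 527, 72]) cube([103, 17, 1095]);
translate([1190, 527, 72]) cube([103, 17, 1095]);
translate([1435, 527, 72]) cube([103, 17, 1095]);
translate([1680, 527, 72]) cube([103, 17, 1095]);
translate([1925, 527, 72]) cube([103, 17, 1095]);


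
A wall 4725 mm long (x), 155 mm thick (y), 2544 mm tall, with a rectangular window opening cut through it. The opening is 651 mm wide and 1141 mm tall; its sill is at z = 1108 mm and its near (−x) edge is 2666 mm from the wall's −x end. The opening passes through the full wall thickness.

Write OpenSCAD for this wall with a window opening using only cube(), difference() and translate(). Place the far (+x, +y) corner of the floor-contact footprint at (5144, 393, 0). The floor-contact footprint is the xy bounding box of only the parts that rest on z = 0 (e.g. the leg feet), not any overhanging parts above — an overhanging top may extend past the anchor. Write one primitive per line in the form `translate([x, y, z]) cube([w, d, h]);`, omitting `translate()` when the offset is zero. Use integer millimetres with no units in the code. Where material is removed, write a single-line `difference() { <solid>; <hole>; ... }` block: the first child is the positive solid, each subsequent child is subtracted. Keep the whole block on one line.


difference() { translate([419, 238, 0]) cube([4725, 155, 2544]); translate([3085, 238, 1108]) cube([651, 155, 1141]); }


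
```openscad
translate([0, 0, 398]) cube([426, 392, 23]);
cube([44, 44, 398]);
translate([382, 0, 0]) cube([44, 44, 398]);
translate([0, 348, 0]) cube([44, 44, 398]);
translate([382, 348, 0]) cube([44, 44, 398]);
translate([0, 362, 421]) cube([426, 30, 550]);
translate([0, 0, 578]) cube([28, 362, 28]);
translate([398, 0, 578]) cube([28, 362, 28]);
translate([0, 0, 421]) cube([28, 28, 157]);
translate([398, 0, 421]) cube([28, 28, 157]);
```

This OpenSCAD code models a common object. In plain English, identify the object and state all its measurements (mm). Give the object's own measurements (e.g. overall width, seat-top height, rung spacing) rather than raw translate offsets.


A chair. The seat is a 426×392×23 mm slab with its top at z = 421 mm, on four 44×44 mm corner legs (flush with the seat edges, standing on z = 0). A flat backrest 30 mm thick, 550 mm tall, spans the full seat width and rises from the seat top along its +y edge, rear face flush with the rear of the seat. Two armrests of 28×28 mm section run along each side from the seat's front edge to the front of the backrest, top faces 185 mm above the seat top and outer faces flush with the seat's x-edges; a 28×28 mm post under the front of each armrest stands on the seat at the front corner.


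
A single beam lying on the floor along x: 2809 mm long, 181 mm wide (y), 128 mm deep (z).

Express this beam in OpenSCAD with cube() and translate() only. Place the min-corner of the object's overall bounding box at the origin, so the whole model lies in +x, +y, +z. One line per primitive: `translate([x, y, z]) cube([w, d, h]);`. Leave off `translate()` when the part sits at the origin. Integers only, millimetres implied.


cube([2809, 181, 128]);


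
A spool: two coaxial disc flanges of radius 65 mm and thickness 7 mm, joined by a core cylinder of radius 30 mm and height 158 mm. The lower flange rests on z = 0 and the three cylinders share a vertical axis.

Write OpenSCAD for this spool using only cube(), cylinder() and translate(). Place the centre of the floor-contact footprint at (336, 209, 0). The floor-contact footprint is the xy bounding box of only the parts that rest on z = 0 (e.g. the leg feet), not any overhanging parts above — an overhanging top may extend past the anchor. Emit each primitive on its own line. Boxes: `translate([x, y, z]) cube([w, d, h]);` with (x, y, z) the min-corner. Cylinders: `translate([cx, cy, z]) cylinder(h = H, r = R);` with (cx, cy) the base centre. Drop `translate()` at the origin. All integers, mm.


translate([336, 209, 0]) cylinder(h = 7, r = 65);
translate([336, 209, 7]) cylinder(h = 158, r = 30);
translate([336, 209, 165]) cylinder(h = 7, r = 65);


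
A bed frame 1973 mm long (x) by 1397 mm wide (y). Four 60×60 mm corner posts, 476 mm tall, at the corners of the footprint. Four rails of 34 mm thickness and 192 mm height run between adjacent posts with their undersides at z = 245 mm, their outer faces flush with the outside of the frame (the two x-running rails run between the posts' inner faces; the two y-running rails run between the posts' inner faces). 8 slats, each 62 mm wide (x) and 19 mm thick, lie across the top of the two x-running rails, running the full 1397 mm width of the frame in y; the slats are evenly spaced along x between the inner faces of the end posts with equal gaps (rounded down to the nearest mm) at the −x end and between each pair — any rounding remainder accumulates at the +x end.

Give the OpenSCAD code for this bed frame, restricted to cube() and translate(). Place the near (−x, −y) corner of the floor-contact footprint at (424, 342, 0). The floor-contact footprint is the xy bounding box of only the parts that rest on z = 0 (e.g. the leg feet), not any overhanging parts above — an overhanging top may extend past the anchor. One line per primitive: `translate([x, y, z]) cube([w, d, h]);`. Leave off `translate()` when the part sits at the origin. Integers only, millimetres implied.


translate([424, 342, 0]) cube([60, 60, 476]);
translate([424, 1679, 0]) cube([60, 60, 476]);
translate([2337, 342, 0]) cube([60, 60, 476]);
translate([2337, 1679, 0]) cube([60, 60, 476]);
translate([484, 342, 245]) cube([1853, 34, 192]);
translate([484, 1705, 245]) cube([1853, 34, 192]);
translate([424, 402, 245]) cube([34, 1277, 192]);
translate([2363, 402, 245]) cube([34, 1277, 192]);
translate([634, 342, 437]) cube([62, 1397, 19]);
translate([846, 342, 437]) cube([62, 1397, 19]);
translate([1058, 342, 437]) cube([62, 1397, 19]);
translate([1270, 342, 437]) cube([62, 1397, 19]);
translate([1482, 342, 437]) cube([62, 1397, 19]);
translate([1694, 342, 437]) cube([62, 1397, 19]);
translate([1906, 342, 437]) cube([62, 1397, 19]);
translate([2118, 342, 437]) cube([62, 1397, 19]);


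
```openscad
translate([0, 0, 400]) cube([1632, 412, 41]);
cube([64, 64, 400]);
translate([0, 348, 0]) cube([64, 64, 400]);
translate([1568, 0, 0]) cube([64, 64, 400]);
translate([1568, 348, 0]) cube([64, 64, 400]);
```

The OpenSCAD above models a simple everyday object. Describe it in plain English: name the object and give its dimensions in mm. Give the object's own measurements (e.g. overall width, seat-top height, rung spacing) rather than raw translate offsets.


A bench: a 1632×412 mm seat slab, 41 mm thick, top at z = 441 mm, on four 64×64 mm square legs flush with the seat corners and standing on z = 0.


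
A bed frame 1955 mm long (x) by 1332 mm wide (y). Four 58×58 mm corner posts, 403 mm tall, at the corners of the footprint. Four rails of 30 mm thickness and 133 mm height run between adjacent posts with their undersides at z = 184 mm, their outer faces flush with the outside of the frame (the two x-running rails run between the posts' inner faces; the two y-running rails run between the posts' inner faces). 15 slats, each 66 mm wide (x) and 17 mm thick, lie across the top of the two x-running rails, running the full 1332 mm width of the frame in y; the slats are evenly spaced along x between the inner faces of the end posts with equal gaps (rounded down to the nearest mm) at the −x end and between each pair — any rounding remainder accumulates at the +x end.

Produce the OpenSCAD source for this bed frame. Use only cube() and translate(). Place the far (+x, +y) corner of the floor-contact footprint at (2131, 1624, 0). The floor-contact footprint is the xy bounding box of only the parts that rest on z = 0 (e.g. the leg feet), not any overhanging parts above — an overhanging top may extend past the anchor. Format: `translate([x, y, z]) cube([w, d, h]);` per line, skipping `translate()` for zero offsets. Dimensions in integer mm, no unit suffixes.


translate([176, 292, 0]) cube([58, 58, 403]);
translate([176, 1566, 0]) cube([58, 58, 403]);
translate([2073, 292, 0]) cube([58, 58, 403]);
translate([2073, 1566, 0]) cube([58, 58, 403]);
translate([234, 292, 184]) cube([1839, 30, 133]);
translate([234, 1594, 184]) cube([1839, 30, 133]);
translate([176, 350, 184]) cube([30, 1216, 133]);
translate([2101, 350, 184]) cube([30, 1216, 133]);
translate([287, 292, 317]) cube([66, 1332, 17]);
translate([406, 292, 317]) cube([66, 1332, 17]);
translate([525, 292, 317]) cube([66, 1332, 17]);
translate([644, 292, 317]) cube([66, 1332, 17]);
translate([763, 292, 317]) cube([66, 1332, 17]);
translate([882, 292, 317]) cube([66, 1332, 17]);
translate([1001, 292, 317]) cube([66, 1332, 17]);
translate([1120, 292, 317]) cube([66, 1332, 17]);
translate([1239, 292, 317]) cube([66, 1332, 17]);
translate([1358, 292, 317]) cube([66, 1332, 17]);
translate([1477, 292, 317]) cube([66, 1332, 17]);
translate([1596, 292, 317]) cube([66, 1332, 17]);
translate([1715, 292, 317]) cube([66, 1332, 17]);
translate([1834, 292, 317]) cube([66, 1332, 17]);
translate([1953, 292, 317]) cube([66, 1332, 17]);


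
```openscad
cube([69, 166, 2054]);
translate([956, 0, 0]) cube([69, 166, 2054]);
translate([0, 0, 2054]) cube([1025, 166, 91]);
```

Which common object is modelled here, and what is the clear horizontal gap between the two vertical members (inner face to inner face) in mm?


A door frame. The clear opening width is 887 mm.

Two 2054 mm tall posts with a header on top — a door frame. The left jamb is 69 mm wide at x = 0; the right jamb starts at x = 956. The clear opening is 956 − 69 = 887 mm.


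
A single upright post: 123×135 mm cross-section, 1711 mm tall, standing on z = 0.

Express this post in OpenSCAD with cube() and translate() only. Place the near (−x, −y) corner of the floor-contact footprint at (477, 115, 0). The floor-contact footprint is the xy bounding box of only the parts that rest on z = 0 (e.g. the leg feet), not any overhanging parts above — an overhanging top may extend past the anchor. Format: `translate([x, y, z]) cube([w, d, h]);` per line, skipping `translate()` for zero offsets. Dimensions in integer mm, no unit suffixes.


translate([477, 115, 0]) cube([123, 135, 1711]);


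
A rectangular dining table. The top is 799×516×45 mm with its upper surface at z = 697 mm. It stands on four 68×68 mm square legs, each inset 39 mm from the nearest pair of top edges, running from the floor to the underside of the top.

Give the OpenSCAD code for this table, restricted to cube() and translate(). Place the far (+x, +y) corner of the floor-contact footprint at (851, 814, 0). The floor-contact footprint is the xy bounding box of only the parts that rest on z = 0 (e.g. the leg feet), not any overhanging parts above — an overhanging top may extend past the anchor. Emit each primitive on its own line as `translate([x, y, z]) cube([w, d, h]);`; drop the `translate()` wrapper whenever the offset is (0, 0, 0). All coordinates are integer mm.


translate([91, 337, 652]) cube([799, 516, 45]);
translate([130, 376, 0]) cube([68, 68, 652]);
translate([783, 376, 0]) cube([68, 68, 652]);
translate([130, 746, 0]) cube([68, 68, 652]);
translate([783, 746, 0]) cube([68, 68, 652]);


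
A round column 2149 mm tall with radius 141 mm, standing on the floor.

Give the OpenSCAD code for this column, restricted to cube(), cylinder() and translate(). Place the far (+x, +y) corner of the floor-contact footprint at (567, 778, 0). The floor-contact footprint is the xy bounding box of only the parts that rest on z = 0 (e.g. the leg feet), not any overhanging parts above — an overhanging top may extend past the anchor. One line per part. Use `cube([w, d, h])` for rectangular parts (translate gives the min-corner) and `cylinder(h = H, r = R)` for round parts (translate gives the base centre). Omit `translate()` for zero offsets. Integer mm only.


translate([426, 637, 0]) cylinder(h = 2149, r = 141);
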